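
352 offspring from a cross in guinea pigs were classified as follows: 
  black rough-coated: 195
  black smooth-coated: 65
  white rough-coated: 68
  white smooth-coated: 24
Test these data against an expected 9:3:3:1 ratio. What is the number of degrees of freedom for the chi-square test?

3

A goodness-of-fit test with 4 phenotype classes has df = 4 − 1 = 3.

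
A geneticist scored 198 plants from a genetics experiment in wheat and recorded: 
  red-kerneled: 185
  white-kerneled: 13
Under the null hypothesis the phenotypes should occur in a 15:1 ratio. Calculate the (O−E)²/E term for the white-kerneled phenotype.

The 15:1 ratio has 16 parts, so with N = 198 the expected counts are:
  red-kerneled: 198 × 15/16 = 185.625
  white-kerneled: 198 × 1/16 = 12.375
Contribution of white-kerneled: (13 − 12.375)² / 12.375 = 0.0316

0.032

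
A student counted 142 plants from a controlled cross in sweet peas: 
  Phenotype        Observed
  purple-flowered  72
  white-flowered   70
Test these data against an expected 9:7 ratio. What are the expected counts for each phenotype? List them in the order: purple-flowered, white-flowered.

Total ratio parts = 16. Expected numbers out of 142:
  purple-flowered: 142 × 9/16 = 79.875
  white-flowered: 142 × 7/16 = 62.125

79.875, 62.125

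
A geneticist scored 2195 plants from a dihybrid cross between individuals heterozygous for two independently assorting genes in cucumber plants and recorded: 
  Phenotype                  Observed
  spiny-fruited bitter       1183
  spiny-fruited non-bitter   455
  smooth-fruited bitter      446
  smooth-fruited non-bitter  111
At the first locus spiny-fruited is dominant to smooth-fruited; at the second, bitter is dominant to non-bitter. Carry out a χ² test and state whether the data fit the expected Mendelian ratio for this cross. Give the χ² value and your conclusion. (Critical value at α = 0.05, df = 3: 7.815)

A dihybrid F₂ with independent assortment and complete dominance at both loci gives a 9:3:3:1 phenotypic ratio.
Total ratio parts = 16. Expected numbers out of 2195:
  spiny-fruited bitter: 2195 × 9/16 = 1234.6875
  spiny-fruited non-bitter: 2195 × 3/16 = 411.5625
  smooth-fruited bitter: 2195 × 3/16 = 411.5625
  smooth-fruited non-bitter: 2195 × 1/16 = 137.1875
χ² = Σ (O − E)² / E
  spiny-fruited bitter: (1183 − 1234.6875)² / 1234.6875 = 2.1638
  spiny-fruited non-bitter: (455 − 411.5625)² / 411.5625 = 4.5845
  smooth-fruited bitter: (446 − 411.5625)² / 411.5625 = 2.8816
  smooth-fruited non-bitter: (111 − 137.1875)² / 137.1875 = 4.9989
χ² = 2.1638 + 4.5845 + 2.8816 + 4.9989 = 14.6288 ≈ 14.629
Degrees of freedom = 4 − 1 = 3; critical value at α = 0.05 is 7.815.
Since 14.629 > 7.815, we reject the null hypothesis — the data do not fit the 9:3:3:1 ratio.

14.629; not consistent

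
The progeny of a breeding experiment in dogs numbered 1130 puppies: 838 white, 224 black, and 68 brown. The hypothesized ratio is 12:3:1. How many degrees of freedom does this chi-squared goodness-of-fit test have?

A goodness-of-fit test with 3 phenotype classes has df = 3 − 1 = 2.

2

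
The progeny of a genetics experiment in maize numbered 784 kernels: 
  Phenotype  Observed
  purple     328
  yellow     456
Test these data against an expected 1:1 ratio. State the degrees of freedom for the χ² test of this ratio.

1

A goodness-of-fit test with 2 phenotype classes has df = 2 − 1 = 1.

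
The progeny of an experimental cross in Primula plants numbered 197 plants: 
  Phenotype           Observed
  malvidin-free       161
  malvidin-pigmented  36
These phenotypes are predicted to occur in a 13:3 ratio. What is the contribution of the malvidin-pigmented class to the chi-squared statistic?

Total ratio parts = 16. Expected numbers out of 197:
  malvidin-free: 197 × 13/16 = 160.0625
  malvidin-pigmented: 197 × 3/16 = 36.9375
Contribution of malvidin-pigmented: (36 − 36.9375)² / 36.9375 = 0.0238

0.024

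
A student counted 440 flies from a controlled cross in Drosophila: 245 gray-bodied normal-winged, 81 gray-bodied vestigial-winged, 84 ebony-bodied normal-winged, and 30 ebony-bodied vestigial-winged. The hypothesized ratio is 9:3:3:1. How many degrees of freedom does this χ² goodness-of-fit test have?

A goodness-of-fit test with 4 phenotype classes has df = 4 − 1 = 3.

3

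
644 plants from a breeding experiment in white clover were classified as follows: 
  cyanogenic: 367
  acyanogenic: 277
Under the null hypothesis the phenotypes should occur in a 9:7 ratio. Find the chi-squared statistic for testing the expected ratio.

Under the 9:7 hypothesis (Σ ratio = 16, N = 644):
  cyanogenic: 644 × 9/16 = 362.25
  acyanogenic: 644 × 7/16 = 281.75
χ² = Σ (O − E)² / E
  cyanogenic: (367 − 362.25)² / 362.25 = 0.0623
  acyanogenic: (277 − 281.75)² / 281.75 = 0.0801
χ² = 0.0623 + 0.0801 = 0.1424 ≈ 0.142

0.142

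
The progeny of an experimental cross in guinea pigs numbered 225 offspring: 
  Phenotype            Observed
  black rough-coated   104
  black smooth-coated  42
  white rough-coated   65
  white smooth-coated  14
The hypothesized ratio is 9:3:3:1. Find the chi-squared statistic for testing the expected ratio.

16.359

The 9:3:3:1 ratio has 16 parts, so with N = 225 the expected counts are:
  black rough-coated: 225 × 9/16 = 126.5625
  black smooth-coated: 225 × 3/16 = 42.1875
  white rough-coated: 225 × 3/16 = 42.1875
  white smooth-coated: 225 × 1/16 = 14.0625
χ² = Σ (O − E)² / E
  black rough-coated: (104 − 126.5625)² / 126.5625 = 4.0223
  black smooth-coated: (42 − 42.1875)² / 42.1875 = 0.0008
  white rough-coated: (65 − 42.1875)² / 42.1875 = 12.3356
  white smooth-coated: (14 − 14.0625)² / 14.0625 = 0.0003
χ² = 4.0223 + 0.0008 + 12.3356 + 0.0003 = 16.359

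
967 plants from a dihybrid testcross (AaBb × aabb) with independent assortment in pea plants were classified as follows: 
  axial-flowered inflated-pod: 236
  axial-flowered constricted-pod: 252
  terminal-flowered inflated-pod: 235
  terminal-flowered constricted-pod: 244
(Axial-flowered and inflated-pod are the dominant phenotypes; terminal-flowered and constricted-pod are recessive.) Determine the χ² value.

A dihybrid testcross with independent assortment gives a 1:1:1:1 ratio.
Total ratio parts = 4. Expected numbers out of 967:
  axial-flowered inflated-pod: 967 × 1/4 = 241.75
  axial-flowered constricted-pod: 967 × 1/4 = 241.75
  terminal-flowered inflated-pod: 967 × 1/4 = 241.75
  terminal-flowered constricted-pod: 967 × 1/4 = 241.75
χ² = Σ (O − E)² / E
  axial-flowered inflated-pod: (236 − 241.75)² / 241.75 = 0.1368
  axial-flowered constricted-pod: (252 − 241.75)² / 241.75 = 0.4346
  terminal-flowered inflated-pod: (235 − 241.75)² / 241.75 = 0.1885
  terminal-flowered constricted-pod: (244 − 241.75)² / 241.75 = 0.0209
χ² = 0.1368 + 0.4346 + 0.1885 + 0.0209 = 0.7808 ≈ 0.781

0.781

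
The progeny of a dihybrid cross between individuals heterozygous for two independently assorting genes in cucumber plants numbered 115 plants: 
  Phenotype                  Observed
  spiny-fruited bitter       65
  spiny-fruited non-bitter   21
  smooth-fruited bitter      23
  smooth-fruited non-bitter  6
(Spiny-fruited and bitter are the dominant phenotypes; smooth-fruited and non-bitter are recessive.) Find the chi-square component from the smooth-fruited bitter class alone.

0.096

A dihybrid F₂ with independent assortment and complete dominance at both loci gives a 9:3:3:1 phenotypic ratio.
Under the 9:3:3:1 hypothesis (Σ ratio = 16, N = 115):
  spiny-fruited bitter: 115 × 9/16 = 64.6875
  spiny-fruited non-bitter: 115 × 3/16 = 21.5625
  smooth-fruited bitter: 115 × 3/16 = 21.5625
  smooth-fruited non-bitter: 115 × 1/16 = 7.1875
Contribution of smooth-fruited bitter: (23 − 21.5625)² / 21.5625 = 0.0958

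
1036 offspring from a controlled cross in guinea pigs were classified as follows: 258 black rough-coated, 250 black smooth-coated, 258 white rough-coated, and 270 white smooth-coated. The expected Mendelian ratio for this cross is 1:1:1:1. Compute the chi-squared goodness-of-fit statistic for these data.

The 1:1:1:1 ratio has 4 parts, so with N = 1036 the expected counts are:
  black rough-coated: 1036 × 1/4 = 259
  black smooth-coated: 1036 × 1/4 = 259
  white rough-coated: 1036 × 1/4 = 259
  white smooth-coated: 1036 × 1/4 = 259
χ² = Σ (O − E)² / E
  black rough-coated: (258 − 259)² / 259 = 0.0039
  black smooth-coated: (250 − 259)² / 259 = 0.3127
  white rough-coated: (258 − 259)² / 259 = 0.0039
  white smooth-coated: (270 − 259)² / 259 = 0.4672
χ² = 0.0039 + 0.3127 + 0.0039 + 0.4672 = 0.7877 ≈ 0.788

0.788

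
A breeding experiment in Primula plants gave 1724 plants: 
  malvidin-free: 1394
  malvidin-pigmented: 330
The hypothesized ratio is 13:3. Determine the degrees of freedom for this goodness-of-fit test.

A goodness-of-fit test with 2 phenotype classes has df = 2 − 1 = 1.

1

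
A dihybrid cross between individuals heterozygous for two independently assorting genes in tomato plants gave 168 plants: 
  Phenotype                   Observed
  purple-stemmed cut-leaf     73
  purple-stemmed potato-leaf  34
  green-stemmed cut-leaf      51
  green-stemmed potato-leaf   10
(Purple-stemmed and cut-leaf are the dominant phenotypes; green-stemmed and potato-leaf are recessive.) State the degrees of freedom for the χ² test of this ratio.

A dihybrid F₂ with independent assortment and complete dominance at both loci gives a 9:3:3:1 phenotypic ratio.
A goodness-of-fit test with 4 phenotype classes has df = 4 − 1 = 3.

3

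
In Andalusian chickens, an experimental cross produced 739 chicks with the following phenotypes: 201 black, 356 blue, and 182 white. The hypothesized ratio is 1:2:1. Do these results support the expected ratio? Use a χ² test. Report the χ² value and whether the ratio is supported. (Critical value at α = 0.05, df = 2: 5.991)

1.963; consistent

Total ratio parts = 4. Expected numbers out of 739:
  black: 739 × 1/4 = 184.75
  blue: 739 × 2/4 = 369.5
  white: 739 × 1/4 = 184.75
χ² = Σ (O − E)² / E
  black: (201 − 184.75)² / 184.75 = 1.4293
  blue: (356 − 369.5)² / 369.5 = 0.4932
  white: (182 − 184.75)² / 184.75 = 0.0409
χ² = 1.4293 + 0.4932 + 0.0409 = 1.9634 ≈ 1.963
Degrees of freedom = 3 − 1 = 2; critical value at α = 0.05 is 5.991.
Since 1.963 < 5.991, we fail to reject the null hypothesis — the data are consistent with the 1:2:1 ratio.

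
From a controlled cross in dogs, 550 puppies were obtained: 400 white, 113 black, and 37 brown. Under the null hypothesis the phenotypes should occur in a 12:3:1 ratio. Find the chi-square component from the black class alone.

0.946

Total ratio parts = 16. Expected numbers out of 550:
  white: 550 × 12/16 = 412.5
  black: 550 × 3/16 = 103.125
  brown: 550 × 1/16 = 34.375
Contribution of black: (113 − 103.125)² / 103.125 = 0.9456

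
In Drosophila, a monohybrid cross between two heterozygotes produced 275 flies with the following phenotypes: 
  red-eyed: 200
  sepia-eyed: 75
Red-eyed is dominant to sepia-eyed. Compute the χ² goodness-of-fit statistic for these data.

0.758

For a monohybrid cross between heterozygotes with complete dominance, the expected phenotypic ratio is 3:1.
Under the 3:1 hypothesis (Σ ratio = 4, N = 275):
  red-eyed: 275 × 3/4 = 206.25
  sepia-eyed: 275 × 1/4 = 68.75
χ² = Σ (O − E)² / E
  red-eyed: (200 − 206.25)² / 206.25 = 0.1894
  sepia-eyed: (75 − 68.75)² / 68.75 = 0.5682
χ² = 0.1894 + 0.5682 = 0.7576 ≈ 0.758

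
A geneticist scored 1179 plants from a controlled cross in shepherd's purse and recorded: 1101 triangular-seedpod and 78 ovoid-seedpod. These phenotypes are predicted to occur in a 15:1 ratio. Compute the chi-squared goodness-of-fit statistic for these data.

Total ratio parts = 16. Expected numbers out of 1179:
  triangular-seedpod: 1179 × 15/16 = 1105.3125
  ovoid-seedpod: 1179 × 1/16 = 73.6875
χ² = Σ (O − E)² / E
  triangular-seedpod: (1101 − 1105.3125)² / 1105.3125 = 0.0168
  ovoid-seedpod: (78 − 73.6875)² / 73.6875 = 0.2524
χ² = 0.0168 + 0.2524 = 0.2692 ≈ 0.269

0.269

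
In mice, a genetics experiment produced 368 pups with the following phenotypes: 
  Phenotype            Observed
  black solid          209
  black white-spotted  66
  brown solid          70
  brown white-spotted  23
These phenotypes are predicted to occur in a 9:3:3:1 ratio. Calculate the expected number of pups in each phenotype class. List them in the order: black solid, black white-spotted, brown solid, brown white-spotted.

Under the 9:3:3:1 hypothesis (Σ ratio = 16, N = 368):
  black solid: 368 × 9/16 = 207
  black white-spotted: 368 × 3/16 = 69
  brown solid: 368 × 3/16 = 69
  brown white-spotted: 368 × 1/16 = 23

207, 69, 69, 23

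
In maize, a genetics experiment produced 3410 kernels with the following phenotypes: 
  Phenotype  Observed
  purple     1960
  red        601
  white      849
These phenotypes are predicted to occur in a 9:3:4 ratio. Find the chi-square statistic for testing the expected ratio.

The 9:3:4 ratio has 16 parts, so with N = 3410 the expected counts are:
  purple: 3410 × 9/16 = 1918.125
  red: 3410 × 3/16 = 639.375
  white: 3410 × 4/16 = 852.5
χ² = Σ (O − E)² / E
  purple: (1960 − 1918.125)² / 1918.125 = 0.9142
  red: (601 − 639.375)² / 639.375 = 2.3033
  white: (849 − 852.5)² / 852.5 = 0.0144
χ² = 0.9142 + 2.3033 + 0.0144 = 3.2319 ≈ 3.232

3.232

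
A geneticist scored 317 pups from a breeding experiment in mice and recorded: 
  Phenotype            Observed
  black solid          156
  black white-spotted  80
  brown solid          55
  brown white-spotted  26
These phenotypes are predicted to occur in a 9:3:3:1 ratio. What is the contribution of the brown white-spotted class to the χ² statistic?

Under the 9:3:3:1 hypothesis (Σ ratio = 16, N = 317):
  black solid: 317 × 9/16 = 178.3125
  black white-spotted: 317 × 3/16 = 59.4375
  brown solid: 317 × 3/16 = 59.4375
  brown white-spotted: 317 × 1/16 = 19.8125
Contribution of brown white-spotted: (26 − 19.8125)² / 19.8125 = 1.9324

1.932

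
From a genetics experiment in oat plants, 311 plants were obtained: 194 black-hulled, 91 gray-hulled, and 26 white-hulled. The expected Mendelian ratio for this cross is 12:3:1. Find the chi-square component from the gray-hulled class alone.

18.323

Under the 12:3:1 hypothesis (Σ ratio = 16, N = 311):
  black-hulled: 311 × 12/16 = 233.25
  gray-hulled: 311 × 3/16 = 58.3125
  white-hulled: 311 × 1/16 = 19.4375
Contribution of gray-hulled: (91 − 58.3125)² / 58.3125 = 18.3232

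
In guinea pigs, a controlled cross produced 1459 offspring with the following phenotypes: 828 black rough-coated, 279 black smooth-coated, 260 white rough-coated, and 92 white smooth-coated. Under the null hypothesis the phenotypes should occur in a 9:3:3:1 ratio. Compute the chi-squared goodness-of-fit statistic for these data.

0.853

Under the 9:3:3:1 hypothesis (Σ ratio = 16, N = 1459):
  black rough-coated: 1459 × 9/16 = 820.6875
  black smooth-coated: 1459 × 3/16 = 273.5625
  white rough-coated: 1459 × 3/16 = 273.5625
  white smooth-coated: 1459 × 1/16 = 91.1875
χ² = Σ (O − E)² / E
  black rough-coated: (828 − 820.6875)² / 820.6875 = 0.0652
  black smooth-coated: (279 − 273.5625)² / 273.5625 = 0.1081
  white rough-coated: (260 − 273.5625)² / 273.5625 = 0.6724
  white smooth-coated: (92 − 91.1875)² / 91.1875 = 0.0072
χ² = 0.0652 + 0.1081 + 0.6724 + 0.0072 = 0.8529 ≈ 0.853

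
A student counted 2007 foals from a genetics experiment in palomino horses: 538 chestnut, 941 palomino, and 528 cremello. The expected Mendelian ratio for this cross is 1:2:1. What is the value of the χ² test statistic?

Total ratio parts = 4. Expected numbers out of 2007:
  chestnut: 2007 × 1/4 = 501.75
  palomino: 2007 × 2/4 = 1003.5
  cremello: 2007 × 1/4 = 501.75
χ² = Σ (O − E)² / E
  chestnut: (538 − 501.75)² / 501.75 = 2.6190
  palomino: (941 − 1003.5)² / 1003.5 = 3.8926
  cremello: (528 − 501.75)² / 501.75 = 1.3733
χ² = 2.6190 + 3.8926 + 1.3733 = 7.8849 ≈ 7.885

7.885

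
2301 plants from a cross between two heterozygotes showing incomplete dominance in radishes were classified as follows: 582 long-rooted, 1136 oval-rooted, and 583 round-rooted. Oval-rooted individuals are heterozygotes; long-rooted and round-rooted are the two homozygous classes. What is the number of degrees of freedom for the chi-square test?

2

With incomplete dominance, a heterozygote × heterozygote cross gives a 1:2:1 phenotypic ratio.
A goodness-of-fit test with 3 phenotype classes has df = 3 − 1 = 2.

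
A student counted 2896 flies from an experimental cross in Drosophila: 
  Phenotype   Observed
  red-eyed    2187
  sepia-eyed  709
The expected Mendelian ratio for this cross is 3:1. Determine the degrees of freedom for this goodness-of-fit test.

A goodness-of-fit test with 2 phenotype classes has df = 2 − 1 = 1.

1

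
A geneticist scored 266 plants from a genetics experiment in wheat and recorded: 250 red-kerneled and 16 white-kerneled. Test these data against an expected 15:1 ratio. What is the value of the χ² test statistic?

0.025

Under the 15:1 hypothesis (Σ ratio = 16, N = 266):
  red-kerneled: 266 × 15/16 = 249.375
  white-kerneled: 266 × 1/16 = 16.625
χ² = Σ (O − E)² / E
  red-kerneled: (250 − 249.375)² / 249.375 = 0.0016
  white-kerneled: (16 − 16.625)² / 16.625 = 0.0235
χ² = 0.0016 + 0.0235 = 0.0251 ≈ 0.025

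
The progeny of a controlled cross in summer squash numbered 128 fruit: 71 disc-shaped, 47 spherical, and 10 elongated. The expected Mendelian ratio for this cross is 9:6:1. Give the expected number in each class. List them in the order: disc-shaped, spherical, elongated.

72, 48, 8

Under the 9:6:1 hypothesis (Σ ratio = 16, N = 128):
  disc-shaped: 128 × 9/16 = 72
  spherical: 128 × 6/16 = 48
  elongated: 128 × 1/16 = 8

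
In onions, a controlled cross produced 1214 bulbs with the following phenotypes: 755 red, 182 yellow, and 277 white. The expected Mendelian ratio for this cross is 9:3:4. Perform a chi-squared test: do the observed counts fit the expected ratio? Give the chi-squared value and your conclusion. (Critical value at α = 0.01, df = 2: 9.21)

The 9:3:4 ratio has 16 parts, so with N = 1214 the expected counts are:
  red: 1214 × 9/16 = 682.875
  yellow: 1214 × 3/16 = 227.625
  white: 1214 × 4/16 = 303.5
χ² = Σ (O − E)² / E
  red: (755 − 682.875)² / 682.875 = 7.6178
  yellow: (182 − 227.625)² / 227.625 = 9.1450
  white: (277 − 303.5)² / 303.5 = 2.3138
χ² = 7.6178 + 9.1450 + 2.3138 = 19.0766 ≈ 19.077
Degrees of freedom = 3 − 1 = 2; critical value at α = 0.01 is 9.21.
Since 19.077 > 9.21, we reject the null hypothesis — the data do not fit the 9:3:4 ratio.

19.077; not consistent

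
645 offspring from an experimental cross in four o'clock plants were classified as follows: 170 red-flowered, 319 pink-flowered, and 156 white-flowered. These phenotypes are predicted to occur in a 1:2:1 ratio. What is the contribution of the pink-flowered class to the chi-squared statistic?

0.038

Total ratio parts = 4. Expected numbers out of 645:
  red-flowered: 645 × 1/4 = 161.25
  pink-flowered: 645 × 2/4 = 322.5
  white-flowered: 645 × 1/4 = 161.25
Contribution of pink-flowered: (319 − 322.5)² / 322.5 = 0.0380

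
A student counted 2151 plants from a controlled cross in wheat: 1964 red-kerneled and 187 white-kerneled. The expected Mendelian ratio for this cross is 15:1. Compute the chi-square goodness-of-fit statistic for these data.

21.921

The 15:1 ratio has 16 parts, so with N = 2151 the expected counts are:
  red-kerneled: 2151 × 15/16 = 2016.5625
  white-kerneled: 2151 × 1/16 = 134.4375
χ² = Σ (O − E)² / E
  red-kerneled: (1964 − 2016.5625)² / 2016.5625 = 1.3701
  white-kerneled: (187 − 134.4375)² / 134.4375 = 20.5509
χ² = 1.3701 + 20.5509 = 21.921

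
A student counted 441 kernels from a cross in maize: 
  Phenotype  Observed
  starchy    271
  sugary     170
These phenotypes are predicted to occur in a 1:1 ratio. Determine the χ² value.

Expected counts for N = 441 under a 1:1 ratio (total parts = 2):
  starchy: 441 × 1/2 = 220.5
  sugary: 441 × 1/2 = 220.5
χ² = Σ (O − E)² / E
  starchy: (271 − 220.5)² / 220.5 = 11.5658
  sugary: (170 − 220.5)² / 220.5 = 11.5658
χ² = 11.5658 + 11.5658 = 23.1316 ≈ 23.132

23.132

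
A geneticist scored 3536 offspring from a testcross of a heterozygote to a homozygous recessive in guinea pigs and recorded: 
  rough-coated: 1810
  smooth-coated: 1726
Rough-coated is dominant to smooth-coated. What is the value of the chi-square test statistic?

1.995

A testcross of a heterozygote (Aa × aa) gives a 1:1 phenotypic ratio.
The 1:1 ratio has 2 parts, so with N = 3536 the expected counts are:
  rough-coated: 3536 × 1/2 = 1768
  smooth-coated: 3536 × 1/2 = 1768
χ² = Σ (O − E)² / E
  rough-coated: (1810 − 1768)² / 1768 = 0.9977
  smooth-coated: (1726 − 1768)² / 1768 = 0.9977
χ² = 0.9977 + 0.9977 = 1.9954 ≈ 1.995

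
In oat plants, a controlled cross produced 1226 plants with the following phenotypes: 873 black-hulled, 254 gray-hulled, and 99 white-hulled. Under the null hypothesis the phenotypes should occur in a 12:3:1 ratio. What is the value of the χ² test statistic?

The 12:3:1 ratio has 16 parts, so with N = 1226 the expected counts are:
  black-hulled: 1226 × 12/16 = 919.5
  gray-hulled: 1226 × 3/16 = 229.875
  white-hulled: 1226 × 1/16 = 76.625
χ² = Σ (O − E)² / E
  black-hulled: (873 − 919.5)² / 919.5 = 2.3515
  gray-hulled: (254 − 229.875)² / 229.875 = 2.5319
  white-hulled: (99 − 76.625)² / 76.625 = 6.5336
χ² = 2.3515 + 2.5319 + 6.5336 = 11.417

11.417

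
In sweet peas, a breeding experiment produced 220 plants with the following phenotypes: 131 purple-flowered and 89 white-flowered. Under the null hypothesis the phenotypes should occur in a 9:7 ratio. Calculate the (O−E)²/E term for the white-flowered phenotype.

Total ratio parts = 16. Expected numbers out of 220:
  purple-flowered: 220 × 9/16 = 123.75
  white-flowered: 220 × 7/16 = 96.25
Contribution of white-flowered: (89 − 96.25)² / 96.25 = 0.5461

0.546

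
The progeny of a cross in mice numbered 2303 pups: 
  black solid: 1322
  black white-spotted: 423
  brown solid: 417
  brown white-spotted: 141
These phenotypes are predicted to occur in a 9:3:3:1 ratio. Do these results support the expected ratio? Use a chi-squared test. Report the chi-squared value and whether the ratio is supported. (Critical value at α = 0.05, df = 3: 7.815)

Total ratio parts = 16. Expected numbers out of 2303:
  black solid: 2303 × 9/16 = 1295.4375
  black white-spotted: 2303 × 3/16 = 431.8125
  brown solid: 2303 × 3/16 = 431.8125
  brown white-spotted: 2303 × 1/16 = 143.9375
χ² = Σ (O − E)² / E
  black solid: (1322 − 1295.4375)² / 1295.4375 = 0.5447
  black white-spotted: (423 − 431.8125)² / 431.8125 = 0.1798
  brown solid: (417 − 431.8125)² / 431.8125 = 0.5081
  brown white-spotted: (141 − 143.9375)² / 143.9375 = 0.0599
χ² = 0.5447 + 0.1798 + 0.5081 + 0.0599 = 1.2925 ≈ 1.293
Degrees of freedom = 4 − 1 = 3; critical value at α = 0.05 is 7.815.
Since 1.293 < 7.815, we fail to reject the null hypothesis — the data are consistent with the 9:3:3:1 ratio.

1.293; consistent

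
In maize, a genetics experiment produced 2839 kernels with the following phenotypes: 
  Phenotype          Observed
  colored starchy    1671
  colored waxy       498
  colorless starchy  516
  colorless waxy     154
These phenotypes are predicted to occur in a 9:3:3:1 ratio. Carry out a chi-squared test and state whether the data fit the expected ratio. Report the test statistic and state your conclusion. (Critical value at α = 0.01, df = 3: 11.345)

Total ratio parts = 16. Expected numbers out of 2839:
  colored starchy: 2839 × 9/16 = 1596.9375
  colored waxy: 2839 × 3/16 = 532.3125
  colorless starchy: 2839 × 3/16 = 532.3125
  colorless waxy: 2839 × 1/16 = 177.4375
χ² = Σ (O − E)² / E
  colored starchy: (1671 − 1596.9375)² / 1596.9375 = 3.4349
  colored waxy: (498 − 532.3125)² / 532.3125 = 2.2118
  colorless starchy: (516 − 532.3125)² / 532.3125 = 0.4999
  colorless waxy: (154 − 177.4375)² / 177.4375 = 3.0958
χ² = 3.4349 + 2.2118 + 0.4999 + 3.0958 = 9.2424 ≈ 9.242
Degrees of freedom = 4 − 1 = 3; critical value at α = 0.01 is 11.345.
Since 9.242 < 11.345, we fail to reject the null hypothesis — the data are consistent with the 9:3:3:1 ratio.

9.242; consistent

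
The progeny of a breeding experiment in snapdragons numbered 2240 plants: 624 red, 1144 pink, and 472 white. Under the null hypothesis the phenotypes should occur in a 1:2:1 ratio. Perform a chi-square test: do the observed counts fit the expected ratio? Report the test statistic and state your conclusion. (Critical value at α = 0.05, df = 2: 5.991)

Expected counts for N = 2240 under a 1:2:1 ratio (total parts = 4):
  red: 2240 × 1/4 = 560
  pink: 2240 × 2/4 = 1120
  white: 2240 × 1/4 = 560
χ² = Σ (O − E)² / E
  red: (624 − 560)² / 560 = 7.3143
  pink: (1144 − 1120)² / 1120 = 0.5143
  white: (472 − 560)² / 560 = 13.8286
χ² = 7.3143 + 0.5143 + 13.8286 = 21.6572 ≈ 21.657
Degrees of freedom = 3 − 1 = 2; critical value at α = 0.05 is 5.991.
Since 21.657 > 5.991, we reject the null hypothesis — the data do not fit the 1:2:1 ratio.

21.657; not consistent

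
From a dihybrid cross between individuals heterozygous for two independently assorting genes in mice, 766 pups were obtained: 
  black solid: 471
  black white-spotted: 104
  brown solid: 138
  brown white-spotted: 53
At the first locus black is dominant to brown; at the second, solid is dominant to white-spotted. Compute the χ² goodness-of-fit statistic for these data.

15.438

A dihybrid F₂ with independent assortment and complete dominance at both loci gives a 9:3:3:1 phenotypic ratio.
Total ratio parts = 16. Expected numbers out of 766:
  black solid: 766 × 9/16 = 430.875
  black white-spotted: 766 × 3/16 = 143.625
  brown solid: 766 × 3/16 = 143.625
  brown white-spotted: 766 × 1/16 = 47.875
χ² = Σ (O − E)² / E
  black solid: (471 − 430.875)² / 430.875 = 3.7366
  black white-spotted: (104 − 143.625)² / 143.625 = 10.9322
  brown solid: (138 − 143.625)² / 143.625 = 0.2203
  brown white-spotted: (53 − 47.875)² / 47.875 = 0.5486
χ² = 3.7366 + 10.9322 + 0.2203 + 0.5486 = 15.4377 ≈ 15.438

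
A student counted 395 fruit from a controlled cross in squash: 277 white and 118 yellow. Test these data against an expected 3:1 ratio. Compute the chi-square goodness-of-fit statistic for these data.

Total ratio parts = 4. Expected numbers out of 395:
  white: 395 × 3/4 = 296.25
  yellow: 395 × 1/4 = 98.75
χ² = Σ (O − E)² / E
  white: (277 − 296.25)² / 296.25 = 1.2508
  yellow: (118 − 98.75)² / 98.75 = 3.7525
χ² = 1.2508 + 3.7525 = 5.0033 ≈ 5.003

5.003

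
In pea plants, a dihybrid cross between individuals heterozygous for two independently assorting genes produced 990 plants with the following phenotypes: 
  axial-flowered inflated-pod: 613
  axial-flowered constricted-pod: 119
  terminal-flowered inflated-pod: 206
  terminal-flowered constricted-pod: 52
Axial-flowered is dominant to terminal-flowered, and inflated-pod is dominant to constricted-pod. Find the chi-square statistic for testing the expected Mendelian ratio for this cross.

33.382

A dihybrid F₂ with independent assortment and complete dominance at both loci gives a 9:3:3:1 phenotypic ratio.
Total ratio parts = 16. Expected numbers out of 990:
  axial-flowered inflated-pod: 990 × 9/16 = 556.875
  axial-flowered constricted-pod: 990 × 3/16 = 185.625
  terminal-flowered inflated-pod: 990 × 3/16 = 185.625
  terminal-flowered constricted-pod: 990 × 1/16 = 61.875
χ² = Σ (O − E)² / E
  axial-flowered inflated-pod: (613 − 556.875)² / 556.875 = 5.6566
  axial-flowered constricted-pod: (119 − 185.625)² / 185.625 = 23.9132
  terminal-flowered inflated-pod: (206 − 185.625)² / 185.625 = 2.2364
  terminal-flowered constricted-pod: (52 − 61.875)² / 61.875 = 1.5760
χ² = 5.6566 + 23.9132 + 2.2364 + 1.5760 = 33.3822 ≈ 33.382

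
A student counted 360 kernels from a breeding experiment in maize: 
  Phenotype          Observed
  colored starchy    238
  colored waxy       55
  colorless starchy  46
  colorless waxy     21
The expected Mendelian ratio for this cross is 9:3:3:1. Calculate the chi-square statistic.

Total ratio parts = 16. Expected numbers out of 360:
  colored starchy: 360 × 9/16 = 202.5
  colored waxy: 360 × 3/16 = 67.5
  colorless starchy: 360 × 3/16 = 67.5
  colorless waxy: 360 × 1/16 = 22.5
χ² = Σ (O − E)² / E
  colored starchy: (238 − 202.5)² / 202.5 = 6.2235
  colored waxy: (55 − 67.5)² / 67.5 = 2.3148
  colorless starchy: (46 − 67.5)² / 67.5 = 6.8481
  colorless waxy: (21 − 22.5)² / 22.5 = 0.1000
χ² = 6.2235 + 2.3148 + 6.8481 + 0.1000 = 15.4864 ≈ 15.486

15.486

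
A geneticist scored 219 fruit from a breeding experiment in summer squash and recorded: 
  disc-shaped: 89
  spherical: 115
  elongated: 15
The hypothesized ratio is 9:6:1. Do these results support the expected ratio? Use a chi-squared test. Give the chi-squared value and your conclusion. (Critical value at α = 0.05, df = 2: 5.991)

Total ratio parts = 16. Expected numbers out of 219:
  disc-shaped: 219 × 9/16 = 123.1875
  spherical: 219 × 6/16 = 82.125
  elongated: 219 × 1/16 = 13.6875
χ² = Σ (O − E)² / E
  disc-shaped: (89 − 123.1875)² / 123.1875 = 9.4879
  spherical: (115 − 82.125)² / 82.125 = 13.1600
  elongated: (15 − 13.6875)² / 13.6875 = 0.1259
χ² = 9.4879 + 13.1600 + 0.1259 = 22.7738 ≈ 22.774
Degrees of freedom = 3 − 1 = 2; critical value at α = 0.05 is 5.991.
Since 22.774 > 5.991, we reject the null hypothesis — the data do not fit the 9:6:1 ratio.

22.774; not consistent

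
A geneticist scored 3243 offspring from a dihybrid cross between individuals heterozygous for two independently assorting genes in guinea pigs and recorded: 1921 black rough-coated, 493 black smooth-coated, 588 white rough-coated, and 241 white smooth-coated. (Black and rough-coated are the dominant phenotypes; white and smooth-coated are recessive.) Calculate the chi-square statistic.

A dihybrid F₂ with independent assortment and complete dominance at both loci gives a 9:3:3:1 phenotypic ratio.
Expected counts for N = 3243 under a 9:3:3:1 ratio (total parts = 16):
  black rough-coated: 3243 × 9/16 = 1824.1875
  black smooth-coated: 3243 × 3/16 = 608.0625
  white rough-coated: 3243 × 3/16 = 608.0625
  white smooth-coated: 3243 × 1/16 = 202.6875
χ² = Σ (O − E)² / E
  black rough-coated: (1921 − 1824.1875)² / 1824.1875 = 5.1380
  black smooth-coated: (493 − 608.0625)² / 608.0625 = 21.7731
  white rough-coated: (588 − 608.0625)² / 608.0625 = 0.6619
  white smooth-coated: (241 − 202.6875)² / 202.6875 = 7.2419
χ² = 5.1380 + 21.7731 + 0.6619 + 7.2419 = 34.8149 ≈ 34.815

34.815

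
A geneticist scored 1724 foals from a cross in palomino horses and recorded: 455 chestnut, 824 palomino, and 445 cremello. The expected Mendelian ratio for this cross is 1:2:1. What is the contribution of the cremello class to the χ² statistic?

The 1:2:1 ratio has 4 parts, so with N = 1724 the expected counts are:
  chestnut: 1724 × 1/4 = 431
  palomino: 1724 × 2/4 = 862
  cremello: 1724 × 1/4 = 431
Contribution of cremello: (445 − 431)² / 431 = 0.4548

0.455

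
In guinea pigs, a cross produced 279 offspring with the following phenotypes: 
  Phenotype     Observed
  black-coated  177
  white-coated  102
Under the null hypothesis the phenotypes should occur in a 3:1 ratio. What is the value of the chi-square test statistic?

Expected counts for N = 279 under a 3:1 ratio (total parts = 4):
  black-coated: 279 × 3/4 = 209.25
  white-coated: 279 × 1/4 = 69.75
χ² = Σ (O − E)² / E
  black-coated: (177 − 209.25)² / 209.25 = 4.9704
  white-coated: (102 − 69.75)² / 69.75 = 14.9113
χ² = 4.9704 + 14.9113 = 19.8817 ≈ 19.882

19.882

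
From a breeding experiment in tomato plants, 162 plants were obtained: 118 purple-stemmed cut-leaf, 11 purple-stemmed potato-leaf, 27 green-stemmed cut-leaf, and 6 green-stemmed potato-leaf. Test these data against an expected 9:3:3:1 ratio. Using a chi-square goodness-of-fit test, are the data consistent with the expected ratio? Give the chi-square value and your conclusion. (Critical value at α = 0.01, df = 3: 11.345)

The 9:3:3:1 ratio has 16 parts, so with N = 162 the expected counts are:
  purple-stemmed cut-leaf: 162 × 9/16 = 91.125
  purple-stemmed potato-leaf: 162 × 3/16 = 30.375
  green-stemmed cut-leaf: 162 × 3/16 = 30.375
  green-stemmed potato-leaf: 162 × 1/16 = 10.125
χ² = Σ (O − E)² / E
  purple-stemmed cut-leaf: (118 − 91.125)² / 91.125 = 7.9261
  purple-stemmed potato-leaf: (11 − 30.375)² / 30.375 = 12.3585
  green-stemmed cut-leaf: (27 − 30.375)² / 30.375 = 0.3750
  green-stemmed potato-leaf: (6 − 10.125)² / 10.125 = 1.6806
χ² = 7.9261 + 12.3585 + 0.3750 + 1.6806 = 22.3402 ≈ 22.340
Degrees of freedom = 4 − 1 = 3; critical value at α = 0.01 is 11.345.
Since 22.340 > 11.345, we reject the null hypothesis — the data do not fit the 9:3:3:1 ratio.

22.340; not consistent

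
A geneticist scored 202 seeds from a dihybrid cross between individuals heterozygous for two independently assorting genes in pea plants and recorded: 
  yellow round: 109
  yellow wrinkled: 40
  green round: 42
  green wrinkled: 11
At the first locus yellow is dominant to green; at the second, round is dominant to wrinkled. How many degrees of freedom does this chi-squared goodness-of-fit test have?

3

A dihybrid F₂ with independent assortment and complete dominance at both loci gives a 9:3:3:1 phenotypic ratio.
A goodness-of-fit test with 4 phenotype classes has df = 4 − 1 = 3.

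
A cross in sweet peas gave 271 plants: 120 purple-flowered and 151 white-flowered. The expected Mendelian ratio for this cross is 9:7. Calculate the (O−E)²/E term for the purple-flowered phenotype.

6.902

Total ratio parts = 16. Expected numbers out of 271:
  purple-flowered: 271 × 9/16 = 152.4375
  white-flowered: 271 × 7/16 = 118.5625
Contribution of purple-flowered: (120 − 152.4375)² / 152.4375 = 6.9024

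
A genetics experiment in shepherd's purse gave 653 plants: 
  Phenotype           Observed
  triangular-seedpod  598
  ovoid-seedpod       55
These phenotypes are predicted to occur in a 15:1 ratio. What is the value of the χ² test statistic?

5.261

Expected counts for N = 653 under a 15:1 ratio (total parts = 16):
  triangular-seedpod: 653 × 15/16 = 612.1875
  ovoid-seedpod: 653 × 1/16 = 40.8125
χ² = Σ (O − E)² / E
  triangular-seedpod: (598 − 612.1875)² / 612.1875 = 0.3288
  ovoid-seedpod: (55 − 40.8125)² / 40.8125 = 4.9319
χ² = 0.3288 + 4.9319 = 5.2607 ≈ 5.261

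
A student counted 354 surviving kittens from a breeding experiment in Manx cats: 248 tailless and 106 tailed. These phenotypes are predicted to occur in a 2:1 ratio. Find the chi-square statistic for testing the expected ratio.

1.831

The 2:1 ratio has 3 parts, so with N = 354 the expected counts are:
  tailless: 354 × 2/3 = 236
  tailed: 354 × 1/3 = 118
χ² = Σ (O − E)² / E
  tailless: (248 − 236)² / 236 = 0.6102
  tailed: (106 − 118)² / 118 = 1.2203
χ² = 0.6102 + 1.2203 = 1.8305 ≈ 1.831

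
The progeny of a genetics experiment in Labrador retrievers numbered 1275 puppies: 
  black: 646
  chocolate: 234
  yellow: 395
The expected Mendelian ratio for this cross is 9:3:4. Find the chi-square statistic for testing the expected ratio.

Total ratio parts = 16. Expected numbers out of 1275:
  black: 1275 × 9/16 = 717.1875
  chocolate: 1275 × 3/16 = 239.0625
  yellow: 1275 × 4/16 = 318.75
χ² = Σ (O − E)² / E
  black: (646 − 717.1875)² / 717.1875 = 7.0660
  chocolate: (234 − 239.0625)² / 239.0625 = 0.1072
  yellow: (395 − 318.75)² / 318.75 = 18.2402
χ² = 7.0660 + 0.1072 + 18.2402 = 25.4134 ≈ 25.413

25.413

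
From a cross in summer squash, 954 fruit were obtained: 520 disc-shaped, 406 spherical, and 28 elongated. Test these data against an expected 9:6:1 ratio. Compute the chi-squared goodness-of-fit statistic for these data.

Total ratio parts = 16. Expected numbers out of 954:
  disc-shaped: 954 × 9/16 = 536.625
  spherical: 954 × 6/16 = 357.75
  elongated: 954 × 1/16 = 59.625
χ² = Σ (O − E)² / E
  disc-shaped: (520 − 536.625)² / 536.625 = 0.5151
  spherical: (406 − 357.75)² / 357.75 = 6.5075
  elongated: (28 − 59.625)² / 59.625 = 16.7738
χ² = 0.5151 + 6.5075 + 16.7738 = 23.7964 ≈ 23.796

23.796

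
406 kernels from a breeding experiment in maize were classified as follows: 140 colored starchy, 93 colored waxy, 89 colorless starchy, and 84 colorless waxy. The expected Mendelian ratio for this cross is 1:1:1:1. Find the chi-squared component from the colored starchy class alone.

The 1:1:1:1 ratio has 4 parts, so with N = 406 the expected counts are:
  colored starchy: 406 × 1/4 = 101.5
  colored waxy: 406 × 1/4 = 101.5
  colorless starchy: 406 × 1/4 = 101.5
  colorless waxy: 406 × 1/4 = 101.5
Contribution of colored starchy: (140 − 101.5)² / 101.5 = 14.6034

14.603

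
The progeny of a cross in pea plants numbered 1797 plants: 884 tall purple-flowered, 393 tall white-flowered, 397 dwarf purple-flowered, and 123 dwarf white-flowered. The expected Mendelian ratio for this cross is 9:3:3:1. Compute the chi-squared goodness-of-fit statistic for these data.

36.961

Total ratio parts = 16. Expected numbers out of 1797:
  tall purple-flowered: 1797 × 9/16 = 1010.8125
  tall white-flowered: 1797 × 3/16 = 336.9375
  dwarf purple-flowered: 1797 × 3/16 = 336.9375
  dwarf white-flowered: 1797 × 1/16 = 112.3125
χ² = Σ (O − E)² / E
  tall purple-flowered: (884 − 1010.8125)² / 1010.8125 = 15.9094
  tall white-flowered: (393 − 336.9375)² / 336.9375 = 9.3282
  dwarf purple-flowered: (397 − 336.9375)² / 336.9375 = 10.7067
  dwarf white-flowered: (123 − 112.3125)² / 112.3125 = 1.0170
χ² = 15.9094 + 9.3282 + 10.7067 + 1.0170 = 36.9613 ≈ 36.961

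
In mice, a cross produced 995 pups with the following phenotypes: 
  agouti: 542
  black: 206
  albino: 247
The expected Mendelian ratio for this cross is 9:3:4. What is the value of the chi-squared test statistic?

2.596

Total ratio parts = 16. Expected numbers out of 995:
  agouti: 995 × 9/16 = 559.6875
  black: 995 × 3/16 = 186.5625
  albino: 995 × 4/16 = 248.75
χ² = Σ (O − E)² / E
  agouti: (542 − 559.6875)² / 559.6875 = 0.5590
  black: (206 − 186.5625)² / 186.5625 = 2.0251
  albino: (247 − 248.75)² / 248.75 = 0.0123
χ² = 0.5590 + 2.0251 + 0.0123 = 2.5964 ≈ 2.596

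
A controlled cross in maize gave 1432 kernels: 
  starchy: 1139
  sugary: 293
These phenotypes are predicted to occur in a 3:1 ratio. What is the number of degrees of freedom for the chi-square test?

1

A goodness-of-fit test with 2 phenotype classes has df = 2 − 1 = 1.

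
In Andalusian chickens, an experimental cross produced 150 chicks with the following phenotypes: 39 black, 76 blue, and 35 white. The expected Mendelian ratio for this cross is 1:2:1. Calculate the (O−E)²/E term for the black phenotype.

The 1:2:1 ratio has 4 parts, so with N = 150 the expected counts are:
  black: 150 × 1/4 = 37.5
  blue: 150 × 2/4 = 75
  white: 150 × 1/4 = 37.5
Contribution of black: (39 − 37.5)² / 37.5 = 0.0600

0.060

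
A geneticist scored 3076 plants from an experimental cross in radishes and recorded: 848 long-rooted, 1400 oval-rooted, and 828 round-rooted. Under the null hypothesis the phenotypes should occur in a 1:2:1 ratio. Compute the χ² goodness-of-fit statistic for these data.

Under the 1:2:1 hypothesis (Σ ratio = 4, N = 3076):
  long-rooted: 3076 × 1/4 = 769
  oval-rooted: 3076 × 2/4 = 1538
  round-rooted: 3076 × 1/4 = 769
χ² = Σ (O − E)² / E
  long-rooted: (848 − 769)² / 769 = 8.1157
  oval-rooted: (1400 − 1538)² / 1538 = 12.3823
  round-rooted: (828 − 769)² / 769 = 4.5267
χ² = 8.1157 + 12.3823 + 4.5267 = 25.0247 ≈ 25.025

25.025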